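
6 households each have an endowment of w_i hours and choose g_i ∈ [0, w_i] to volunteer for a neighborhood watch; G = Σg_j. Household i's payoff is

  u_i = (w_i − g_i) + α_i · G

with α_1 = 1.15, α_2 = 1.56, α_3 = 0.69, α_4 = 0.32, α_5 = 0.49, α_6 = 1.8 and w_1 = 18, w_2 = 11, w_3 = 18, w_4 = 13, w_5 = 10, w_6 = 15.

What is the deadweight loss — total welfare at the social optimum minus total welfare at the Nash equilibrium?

205.41

∂u_i/∂g_i = α_i − 1, so household i contributes w_i if α_i > 1, else 0.
α_i > 1 for i ∈ {1, 2, 6}; NE contributions (18, 11, 0, 0, 0, 15), G = 44.
W^NE = Σw_i − G^NE + (Σα_i)·G^NE = 85 + 5.01·44 = 305.44.
Planner: ∂(Σu_j)/∂g_i = Σα_j − 1 = 5.01 > 0, so everyone contributes w_i; G^SO = 85, W^SO = 85 + 5.01·85 = 510.85.
Deadweight loss = 205.41.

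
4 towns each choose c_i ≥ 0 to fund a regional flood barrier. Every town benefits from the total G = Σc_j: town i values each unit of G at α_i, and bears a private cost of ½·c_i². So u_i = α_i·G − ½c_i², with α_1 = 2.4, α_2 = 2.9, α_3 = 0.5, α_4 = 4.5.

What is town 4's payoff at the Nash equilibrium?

36.225

Town i's FOC: ∂u_i/∂c_i = α_i − c_i = 0, so c_i* = α_i.
NE contributions = (2.4, 2.9, 0.5, 4.5); G = 10.3.
u_4 = α_4·G − ½·(c_4)² = 4.5·10.3 − ½·4.5² = 36.225.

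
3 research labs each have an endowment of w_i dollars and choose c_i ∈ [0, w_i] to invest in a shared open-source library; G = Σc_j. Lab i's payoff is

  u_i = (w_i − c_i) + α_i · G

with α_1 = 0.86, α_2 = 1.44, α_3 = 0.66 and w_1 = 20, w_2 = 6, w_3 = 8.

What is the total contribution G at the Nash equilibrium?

∂u_i/∂c_i = α_i − 1, so lab i contributes w_i if α_i > 1, else 0.
α_i > 1 for i ∈ {2}; NE contributions (0, 6, 0), G = 6.

6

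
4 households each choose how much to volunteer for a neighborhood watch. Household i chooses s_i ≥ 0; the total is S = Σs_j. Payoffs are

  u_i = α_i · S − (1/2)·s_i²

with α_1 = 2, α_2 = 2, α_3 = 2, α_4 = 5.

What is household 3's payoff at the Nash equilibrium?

Household i's FOC: ∂u_i/∂s_i = α_i − s_i = 0, so s_i* = α_i.
NE contributions = (2, 2, 2, 5); S = 11.
u_3 = α_3·S − ½·(s_3)² = 2·11 − ½·2² = 20.

20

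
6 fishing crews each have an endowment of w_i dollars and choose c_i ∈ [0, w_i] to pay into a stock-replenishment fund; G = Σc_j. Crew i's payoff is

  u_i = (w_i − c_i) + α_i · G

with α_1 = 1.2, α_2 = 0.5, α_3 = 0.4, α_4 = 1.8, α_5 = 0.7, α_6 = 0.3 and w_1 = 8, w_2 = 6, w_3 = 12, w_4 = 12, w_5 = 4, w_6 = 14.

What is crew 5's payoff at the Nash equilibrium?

18

∂u_i/∂c_i = α_i − 1, so crew i contributes w_i if α_i > 1, else 0.
α_i > 1 for i ∈ {1, 4}; NE contributions (8, 0, 0, 12, 0, 0), G = 20.
u_5 = (4 − 0) + 0.7·20 = 18.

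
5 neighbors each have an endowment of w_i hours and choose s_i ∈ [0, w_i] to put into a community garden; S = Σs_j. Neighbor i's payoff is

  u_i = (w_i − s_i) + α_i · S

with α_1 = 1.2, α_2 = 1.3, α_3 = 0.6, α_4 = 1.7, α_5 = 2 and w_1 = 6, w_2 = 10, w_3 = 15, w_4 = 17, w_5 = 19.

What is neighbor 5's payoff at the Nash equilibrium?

104

∂u_i/∂s_i = α_i − 1, so neighbor i contributes w_i if α_i > 1, else 0.
α_i > 1 for i ∈ {1, 2, 4, 5}; NE contributions (6, 10, 0, 17, 19), S = 52.
u_5 = (19 − 19) + 2·52 = 104.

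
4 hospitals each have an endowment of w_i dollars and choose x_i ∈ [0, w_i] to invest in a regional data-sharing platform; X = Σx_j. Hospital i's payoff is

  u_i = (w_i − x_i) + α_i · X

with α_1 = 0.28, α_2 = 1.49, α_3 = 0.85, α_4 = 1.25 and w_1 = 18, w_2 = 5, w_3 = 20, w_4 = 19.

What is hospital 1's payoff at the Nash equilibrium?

24.72

∂u_i/∂x_i = α_i − 1, so hospital i contributes w_i if α_i > 1, else 0.
α_i > 1 for i ∈ {2, 4}; NE contributions (0, 5, 0, 19), X = 24.
u_1 = (18 − 0) + 0.28·24 = 24.72.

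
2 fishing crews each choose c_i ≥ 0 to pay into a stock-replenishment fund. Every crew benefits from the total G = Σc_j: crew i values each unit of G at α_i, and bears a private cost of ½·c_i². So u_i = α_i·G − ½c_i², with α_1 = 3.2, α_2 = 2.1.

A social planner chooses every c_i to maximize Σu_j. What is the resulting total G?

Planner FOC: ∂(Σu_j)/∂c_i = (Σα_j) − c_i = 0, so c_i^SO = Σα_j = 5.3 for every i; G^SO = 10.6.

10.6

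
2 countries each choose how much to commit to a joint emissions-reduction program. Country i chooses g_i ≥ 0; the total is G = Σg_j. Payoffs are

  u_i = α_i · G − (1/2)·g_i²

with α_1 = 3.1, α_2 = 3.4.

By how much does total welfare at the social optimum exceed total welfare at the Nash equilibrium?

Country i's FOC: ∂u_i/∂g_i = α_i − g_i = 0, so g_i* = α_i.
NE contributions = (3.1, 3.4); G = 6.5.
W^NE = (Σα)·G − ½Σα_i² = 6.5² − ½·21.17 = 31.665.
Planner sets g_i = Σα_j = 6.5 for every i, so G^SO = 2·6.5 = 13.
W^SO = (Σα)·G^SO − ½·2·(Σα)² = (2/2)·6.5² = 42.25.
Deadweight loss = W^SO − W^NE = 10.585.

10.585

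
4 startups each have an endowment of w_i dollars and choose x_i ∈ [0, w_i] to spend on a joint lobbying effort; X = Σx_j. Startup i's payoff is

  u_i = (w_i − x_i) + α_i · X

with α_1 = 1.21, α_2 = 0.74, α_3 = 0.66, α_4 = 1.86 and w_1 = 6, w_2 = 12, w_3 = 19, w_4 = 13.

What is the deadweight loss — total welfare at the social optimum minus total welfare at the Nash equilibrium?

∂u_i/∂x_i = α_i − 1, so startup i contributes w_i if α_i > 1, else 0.
α_i > 1 for i ∈ {1, 4}; NE contributions (6, 0, 0, 13), X = 19.
W^NE = Σw_i − X^NE + (Σα_i)·X^NE = 50 + 3.47·19 = 115.93.
Planner: ∂(Σu_j)/∂x_i = Σα_j − 1 = 3.47 > 0, so everyone contributes w_i; X^SO = 50, W^SO = 50 + 3.47·50 = 223.5.
Deadweight loss = 107.57.

107.57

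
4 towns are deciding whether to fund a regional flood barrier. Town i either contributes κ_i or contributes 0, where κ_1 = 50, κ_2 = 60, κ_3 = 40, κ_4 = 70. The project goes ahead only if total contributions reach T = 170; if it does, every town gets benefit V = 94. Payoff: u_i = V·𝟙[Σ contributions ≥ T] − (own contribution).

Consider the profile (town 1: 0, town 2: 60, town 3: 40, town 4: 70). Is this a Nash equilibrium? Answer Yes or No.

Yes

Total = 170 ≥ 170: provided.
Town 1 (pledges 0, payoff 94): pledging 50 → total 220, payoff 44. No gain.
Town 2 (pledges 60, payoff 34): dropping to 0 → total 110, payoff 0. No gain.
Town 3 (pledges 40, payoff 54): dropping to 0 → total 130, payoff 0. No gain.
Town 4 (pledges 70, payoff 24): dropping to 0 → total 100, payoff 0. No gain.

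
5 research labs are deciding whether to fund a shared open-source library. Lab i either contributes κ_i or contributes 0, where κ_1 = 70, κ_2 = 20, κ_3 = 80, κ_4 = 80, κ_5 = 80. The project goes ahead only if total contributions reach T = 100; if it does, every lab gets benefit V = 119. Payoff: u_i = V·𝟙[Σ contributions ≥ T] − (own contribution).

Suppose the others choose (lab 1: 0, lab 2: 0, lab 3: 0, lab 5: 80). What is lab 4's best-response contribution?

Others' total = 80. Contributing 80 brings total to 160 ≥ 100: gain V − κ_4 = 39.
Best response: 80.

80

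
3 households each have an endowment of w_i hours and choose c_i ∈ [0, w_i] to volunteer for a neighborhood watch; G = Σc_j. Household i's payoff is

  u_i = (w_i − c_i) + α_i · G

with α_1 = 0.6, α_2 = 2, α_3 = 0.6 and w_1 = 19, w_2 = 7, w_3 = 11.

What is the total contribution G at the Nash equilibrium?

∂u_i/∂c_i = α_i − 1, so household i contributes w_i if α_i > 1, else 0.
α_i > 1 for i ∈ {2}; NE contributions (0, 7, 0), G = 7.

7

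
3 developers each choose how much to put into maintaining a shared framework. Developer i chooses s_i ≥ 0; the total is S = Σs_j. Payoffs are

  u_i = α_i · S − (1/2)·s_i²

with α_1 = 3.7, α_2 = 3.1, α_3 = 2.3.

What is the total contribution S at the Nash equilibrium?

Developer i's FOC: ∂u_i/∂s_i = α_i − s_i = 0, so s_i* = α_i.
NE contributions = (3.7, 3.1, 2.3); S = 9.1.

9.1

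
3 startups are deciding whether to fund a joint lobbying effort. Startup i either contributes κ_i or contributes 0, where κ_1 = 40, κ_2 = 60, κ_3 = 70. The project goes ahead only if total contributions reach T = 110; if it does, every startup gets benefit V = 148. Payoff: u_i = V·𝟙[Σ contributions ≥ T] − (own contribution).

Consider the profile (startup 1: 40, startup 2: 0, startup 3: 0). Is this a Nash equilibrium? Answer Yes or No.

No

Total = 40 < 110: not provided.
Startup 1 (pledges 40, payoff -40): dropping to 0 → total 0, payoff 0. Profitable deviation.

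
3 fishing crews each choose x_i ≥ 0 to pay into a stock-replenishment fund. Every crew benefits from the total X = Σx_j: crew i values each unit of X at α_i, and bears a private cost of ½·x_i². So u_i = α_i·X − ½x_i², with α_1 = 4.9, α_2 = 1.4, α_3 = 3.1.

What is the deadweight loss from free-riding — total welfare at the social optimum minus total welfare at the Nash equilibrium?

Crew i's FOC: ∂u_i/∂x_i = α_i − x_i = 0, so x_i* = α_i.
NE contributions = (4.9, 1.4, 3.1); X = 9.4.
W^NE = (Σα)·X − ½Σα_i² = 9.4² − ½·35.58 = 70.57.
Planner sets x_i = Σα_j = 9.4 for every i, so X^SO = 3·9.4 = 28.2.
W^SO = (Σα)·X^SO − ½·3·(Σα)² = (3/2)·9.4² = 132.54.
Deadweight loss = W^SO − W^NE = 61.97.

61.97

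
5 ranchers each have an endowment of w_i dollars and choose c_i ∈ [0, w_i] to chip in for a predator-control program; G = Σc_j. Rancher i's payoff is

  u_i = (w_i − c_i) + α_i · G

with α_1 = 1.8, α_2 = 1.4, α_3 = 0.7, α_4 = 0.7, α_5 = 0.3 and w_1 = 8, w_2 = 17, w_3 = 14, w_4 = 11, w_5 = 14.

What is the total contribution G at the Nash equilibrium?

∂u_i/∂c_i = α_i − 1, so rancher i contributes w_i if α_i > 1, else 0.
α_i > 1 for i ∈ {1, 2}; NE contributions (8, 17, 0, 0, 0), G = 25.

25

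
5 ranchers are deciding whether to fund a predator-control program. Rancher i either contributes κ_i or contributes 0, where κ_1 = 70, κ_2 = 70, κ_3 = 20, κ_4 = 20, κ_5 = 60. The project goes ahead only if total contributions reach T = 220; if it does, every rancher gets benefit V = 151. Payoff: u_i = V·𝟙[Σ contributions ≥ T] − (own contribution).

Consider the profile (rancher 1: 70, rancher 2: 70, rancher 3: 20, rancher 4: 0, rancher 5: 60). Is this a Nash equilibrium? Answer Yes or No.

Total = 220 ≥ 220: provided.
Rancher 1 (pledges 70, payoff 81): dropping to 0 → total 150, payoff 0. No gain.
Rancher 2 (pledges 70, payoff 81): dropping to 0 → total 150, payoff 0. No gain.
Rancher 3 (pledges 20, payoff 131): dropping to 0 → total 200, payoff 0. No gain.
Rancher 4 (pledges 0, payoff 151): pledging 20 → total 240, payoff 131. No gain.
Rancher 5 (pledges 60, payoff 91): dropping to 0 → total 160, payoff 0. No gain.

Yes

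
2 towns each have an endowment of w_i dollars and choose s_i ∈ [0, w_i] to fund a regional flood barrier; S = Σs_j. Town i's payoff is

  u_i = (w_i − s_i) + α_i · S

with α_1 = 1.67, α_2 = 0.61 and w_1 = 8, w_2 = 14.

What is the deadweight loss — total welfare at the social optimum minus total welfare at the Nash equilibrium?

17.92

∂u_i/∂s_i = α_i − 1, so town i contributes w_i if α_i > 1, else 0.
α_i > 1 for i ∈ {1}; NE contributions (8, 0), S = 8.
W^NE = Σw_i − S^NE + (Σα_i)·S^NE = 22 + 1.28·8 = 32.24.
Planner: ∂(Σu_j)/∂s_i = Σα_j − 1 = 1.28 > 0, so everyone contributes w_i; S^SO = 22, W^SO = 22 + 1.28·22 = 50.16.
Deadweight loss = 17.92.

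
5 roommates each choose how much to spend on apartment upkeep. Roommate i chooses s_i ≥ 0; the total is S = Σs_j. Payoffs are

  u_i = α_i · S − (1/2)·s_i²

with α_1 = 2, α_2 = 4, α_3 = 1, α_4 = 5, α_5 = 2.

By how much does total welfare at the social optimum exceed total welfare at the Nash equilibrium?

Roommate i's FOC: ∂u_i/∂s_i = α_i − s_i = 0, so s_i* = α_i.
NE contributions = (2, 4, 1, 5, 2); S = 14.
W^NE = (Σα)·S − ½Σα_i² = 14² − ½·50 = 171.
Planner sets s_i = Σα_j = 14 for every i, so S^SO = 5·14 = 70.
W^SO = (Σα)·S^SO − ½·5·(Σα)² = (5/2)·14² = 490.
Deadweight loss = W^SO − W^NE = 319.

319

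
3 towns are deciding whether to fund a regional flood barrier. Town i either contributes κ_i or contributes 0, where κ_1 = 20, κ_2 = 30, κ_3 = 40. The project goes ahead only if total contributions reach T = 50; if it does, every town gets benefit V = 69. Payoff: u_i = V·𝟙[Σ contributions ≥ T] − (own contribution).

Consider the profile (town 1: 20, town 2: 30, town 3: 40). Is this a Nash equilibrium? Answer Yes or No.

No

Total = 90 ≥ 50: provided.
Town 1 (pledges 20, payoff 49): dropping to 0 → total 70, payoff 69. Profitable deviation.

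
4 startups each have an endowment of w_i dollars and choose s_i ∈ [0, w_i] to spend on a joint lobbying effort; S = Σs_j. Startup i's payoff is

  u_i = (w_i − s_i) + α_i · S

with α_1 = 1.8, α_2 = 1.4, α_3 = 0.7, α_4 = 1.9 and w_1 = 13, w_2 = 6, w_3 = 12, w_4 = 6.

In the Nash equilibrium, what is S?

∂u_i/∂s_i = α_i − 1, so startup i contributes w_i if α_i > 1, else 0.
α_i > 1 for i ∈ {1, 2, 4}; NE contributions (13, 6, 0, 6), S = 25.

25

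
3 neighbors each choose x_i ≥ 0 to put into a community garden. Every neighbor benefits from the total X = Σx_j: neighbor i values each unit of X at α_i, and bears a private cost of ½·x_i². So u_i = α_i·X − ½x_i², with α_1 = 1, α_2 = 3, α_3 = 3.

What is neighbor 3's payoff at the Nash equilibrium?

Neighbor i's FOC: ∂u_i/∂x_i = α_i − x_i = 0, so x_i* = α_i.
NE contributions = (1, 3, 3); X = 7.
u_3 = α_3·X − ½·(x_3)² = 3·7 − ½·3² = 16.5.

16.5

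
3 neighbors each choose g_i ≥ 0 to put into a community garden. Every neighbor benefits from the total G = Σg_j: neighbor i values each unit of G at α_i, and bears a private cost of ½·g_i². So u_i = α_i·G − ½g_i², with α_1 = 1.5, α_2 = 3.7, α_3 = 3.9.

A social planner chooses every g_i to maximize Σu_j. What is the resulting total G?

27.3

Planner FOC: ∂(Σu_j)/∂g_i = (Σα_j) − g_i = 0, so g_i^SO = Σα_j = 9.1 for every i; G^SO = 27.3.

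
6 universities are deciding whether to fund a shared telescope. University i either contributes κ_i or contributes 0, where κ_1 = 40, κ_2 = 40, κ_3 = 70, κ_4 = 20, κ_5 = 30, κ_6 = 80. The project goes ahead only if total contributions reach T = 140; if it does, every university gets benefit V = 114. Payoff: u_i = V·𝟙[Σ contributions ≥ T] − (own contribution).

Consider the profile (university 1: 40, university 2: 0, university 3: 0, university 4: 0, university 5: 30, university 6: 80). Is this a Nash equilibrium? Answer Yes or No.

Yes

Total = 150 ≥ 140: provided.
University 1 (pledges 40, payoff 74): dropping to 0 → total 110, payoff 0. No gain.
University 2 (pledges 0, payoff 114): pledging 40 → total 190, payoff 74. No gain.
University 3 (pledges 0, payoff 114): pledging 70 → total 220, payoff 44. No gain.
University 4 (pledges 0, payoff 114): pledging 20 → total 170, payoff 94. No gain.
University 5 (pledges 30, payoff 84): dropping to 0 → total 120, payoff 0. No gain.
University 6 (pledges 80, payoff 34): dropping to 0 → total 70, payoff 0. No gain.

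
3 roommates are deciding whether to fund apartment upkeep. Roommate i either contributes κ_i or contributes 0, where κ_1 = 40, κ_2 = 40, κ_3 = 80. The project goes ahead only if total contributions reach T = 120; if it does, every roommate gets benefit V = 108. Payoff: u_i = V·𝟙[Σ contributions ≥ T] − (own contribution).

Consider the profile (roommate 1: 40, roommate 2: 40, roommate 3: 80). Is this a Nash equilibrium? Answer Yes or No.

Total = 160 ≥ 120: provided.
Roommate 1 (pledges 40, payoff 68): dropping to 0 → total 120, payoff 108. Profitable deviation.

No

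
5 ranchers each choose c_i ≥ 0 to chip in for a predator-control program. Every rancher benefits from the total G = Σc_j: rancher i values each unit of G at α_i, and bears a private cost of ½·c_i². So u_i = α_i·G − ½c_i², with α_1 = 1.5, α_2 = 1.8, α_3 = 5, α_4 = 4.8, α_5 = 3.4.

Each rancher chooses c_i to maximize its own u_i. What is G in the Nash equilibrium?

16.5

Rancher i's FOC: ∂u_i/∂c_i = α_i − c_i = 0, so c_i* = α_i.
NE contributions = (1.5, 1.8, 5, 4.8, 3.4); G = 16.5.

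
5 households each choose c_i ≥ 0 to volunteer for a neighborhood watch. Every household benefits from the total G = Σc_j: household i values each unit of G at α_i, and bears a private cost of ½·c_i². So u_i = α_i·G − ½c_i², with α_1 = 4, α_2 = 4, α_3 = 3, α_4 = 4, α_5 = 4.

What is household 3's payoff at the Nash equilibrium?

52.5

Household i's FOC: ∂u_i/∂c_i = α_i − c_i = 0, so c_i* = α_i.
NE contributions = (4, 4, 3, 4, 4); G = 19.
u_3 = α_3·G − ½·(c_3)² = 3·19 − ½·3² = 52.5.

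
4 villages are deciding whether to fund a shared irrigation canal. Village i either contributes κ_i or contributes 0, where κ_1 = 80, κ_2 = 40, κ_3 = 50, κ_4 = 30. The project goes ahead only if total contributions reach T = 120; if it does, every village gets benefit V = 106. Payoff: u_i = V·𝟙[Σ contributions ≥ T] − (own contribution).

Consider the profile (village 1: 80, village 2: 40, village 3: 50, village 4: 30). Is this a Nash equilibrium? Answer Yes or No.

No

Total = 200 ≥ 120: provided.
Village 1 (pledges 80, payoff 26): dropping to 0 → total 120, payoff 106. Profitable deviation.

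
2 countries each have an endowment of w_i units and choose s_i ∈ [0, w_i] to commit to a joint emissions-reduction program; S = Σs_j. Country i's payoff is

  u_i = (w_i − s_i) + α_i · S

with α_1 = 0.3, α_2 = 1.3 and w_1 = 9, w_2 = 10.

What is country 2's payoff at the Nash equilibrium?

13

∂u_i/∂s_i = α_i − 1, so country i contributes w_i if α_i > 1, else 0.
α_i > 1 for i ∈ {2}; NE contributions (0, 10), S = 10.
u_2 = (10 − 10) + 1.3·10 = 13.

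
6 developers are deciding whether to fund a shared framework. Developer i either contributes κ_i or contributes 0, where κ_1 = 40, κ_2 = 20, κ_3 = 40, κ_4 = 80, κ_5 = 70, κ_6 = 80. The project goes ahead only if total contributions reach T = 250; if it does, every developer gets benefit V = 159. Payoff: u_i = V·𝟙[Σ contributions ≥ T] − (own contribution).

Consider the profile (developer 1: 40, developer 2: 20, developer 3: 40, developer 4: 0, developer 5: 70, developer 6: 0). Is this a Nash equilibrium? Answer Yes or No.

No

Total = 170 < 250: not provided.
Developer 1 (pledges 40, payoff -40): dropping to 0 → total 130, payoff 0. Profitable deviation.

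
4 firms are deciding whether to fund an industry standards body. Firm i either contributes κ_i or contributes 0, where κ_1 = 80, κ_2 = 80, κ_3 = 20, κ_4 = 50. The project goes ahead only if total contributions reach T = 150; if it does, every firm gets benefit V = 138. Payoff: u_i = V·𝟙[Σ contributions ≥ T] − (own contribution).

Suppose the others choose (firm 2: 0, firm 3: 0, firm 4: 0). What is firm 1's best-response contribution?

0

Others' total = 0. Even contributing 80 gives 80 < 150: no benefit either way.
Best response: 0.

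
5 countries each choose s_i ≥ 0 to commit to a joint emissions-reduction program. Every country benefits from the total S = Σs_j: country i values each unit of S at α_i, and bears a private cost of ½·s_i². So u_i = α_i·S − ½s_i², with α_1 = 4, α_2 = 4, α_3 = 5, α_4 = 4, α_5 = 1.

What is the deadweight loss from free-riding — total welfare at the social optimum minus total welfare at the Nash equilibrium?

523

Country i's FOC: ∂u_i/∂s_i = α_i − s_i = 0, so s_i* = α_i.
NE contributions = (4, 4, 5, 4, 1); S = 18.
W^NE = (Σα)·S − ½Σα_i² = 18² − ½·74 = 287.
Planner sets s_i = Σα_j = 18 for every i, so S^SO = 5·18 = 90.
W^SO = (Σα)·S^SO − ½·5·(Σα)² = (5/2)·18² = 810.
Deadweight loss = W^SO − W^NE = 523.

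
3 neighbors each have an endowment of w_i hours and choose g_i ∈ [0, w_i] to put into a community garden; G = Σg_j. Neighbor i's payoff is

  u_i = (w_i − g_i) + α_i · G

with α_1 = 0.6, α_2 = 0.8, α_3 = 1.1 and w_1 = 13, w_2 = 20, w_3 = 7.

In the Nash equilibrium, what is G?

∂u_i/∂g_i = α_i − 1, so neighbor i contributes w_i if α_i > 1, else 0.
α_i > 1 for i ∈ {3}; NE contributions (0, 0, 7), G = 7.

7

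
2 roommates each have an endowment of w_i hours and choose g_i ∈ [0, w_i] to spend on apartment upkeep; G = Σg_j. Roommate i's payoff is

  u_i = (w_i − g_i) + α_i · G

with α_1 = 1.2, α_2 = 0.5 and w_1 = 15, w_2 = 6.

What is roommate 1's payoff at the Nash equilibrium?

∂u_i/∂g_i = α_i − 1, so roommate i contributes w_i if α_i > 1, else 0.
α_i > 1 for i ∈ {1}; NE contributions (15, 0), G = 15.
u_1 = (15 − 15) + 1.2·15 = 18.

18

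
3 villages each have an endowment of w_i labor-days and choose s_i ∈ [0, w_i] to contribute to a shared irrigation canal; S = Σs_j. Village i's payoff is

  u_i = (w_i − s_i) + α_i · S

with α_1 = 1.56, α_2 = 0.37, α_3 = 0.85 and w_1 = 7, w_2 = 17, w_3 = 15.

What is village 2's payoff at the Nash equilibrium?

∂u_i/∂s_i = α_i − 1, so village i contributes w_i if α_i > 1, else 0.
α_i > 1 for i ∈ {1}; NE contributions (7, 0, 0), S = 7.
u_2 = (17 − 0) + 0.37·7 = 19.59.

19.59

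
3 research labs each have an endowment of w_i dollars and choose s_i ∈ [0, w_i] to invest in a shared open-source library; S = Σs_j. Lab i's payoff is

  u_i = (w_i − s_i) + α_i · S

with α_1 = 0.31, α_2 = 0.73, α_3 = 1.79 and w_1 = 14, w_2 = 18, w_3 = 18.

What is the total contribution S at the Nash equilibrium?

18

∂u_i/∂s_i = α_i − 1, so lab i contributes w_i if α_i > 1, else 0.
α_i > 1 for i ∈ {3}; NE contributions (0, 0, 18), S = 18.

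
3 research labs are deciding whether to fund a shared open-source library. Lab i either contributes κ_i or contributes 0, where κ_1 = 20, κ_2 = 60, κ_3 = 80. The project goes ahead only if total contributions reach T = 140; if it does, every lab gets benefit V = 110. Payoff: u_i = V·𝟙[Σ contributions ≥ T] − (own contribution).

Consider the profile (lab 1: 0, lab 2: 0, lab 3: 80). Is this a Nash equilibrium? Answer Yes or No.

No

Total = 80 < 140: not provided.
Lab 1 (pledges 0, payoff 0): pledging 20 → total 100, payoff -20. No gain.
Lab 2 (pledges 0, payoff 0): pledging 60 → total 140, payoff 50. Profitable deviation.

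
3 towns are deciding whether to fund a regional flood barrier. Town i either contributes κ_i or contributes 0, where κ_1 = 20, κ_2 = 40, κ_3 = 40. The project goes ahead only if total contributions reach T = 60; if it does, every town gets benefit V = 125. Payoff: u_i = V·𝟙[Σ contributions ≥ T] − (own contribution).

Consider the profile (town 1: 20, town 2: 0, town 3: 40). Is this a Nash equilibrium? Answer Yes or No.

Total = 60 ≥ 60: provided.
Town 1 (pledges 20, payoff 105): dropping to 0 → total 40, payoff 0. No gain.
Town 2 (pledges 0, payoff 125): pledging 40 → total 100, payoff 85. No gain.
Town 3 (pledges 40, payoff 85): dropping to 0 → total 20, payoff 0. No gain.

Yes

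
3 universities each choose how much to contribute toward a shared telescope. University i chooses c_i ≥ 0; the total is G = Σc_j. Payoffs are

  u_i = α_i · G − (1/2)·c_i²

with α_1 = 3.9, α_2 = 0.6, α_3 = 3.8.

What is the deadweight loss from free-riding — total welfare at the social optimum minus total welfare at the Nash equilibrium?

University i's FOC: ∂u_i/∂c_i = α_i − c_i = 0, so c_i* = α_i.
NE contributions = (3.9, 0.6, 3.8); G = 8.3.
W^NE = (Σα)·G − ½Σα_i² = 8.3² − ½·30.01 = 53.885.
Planner sets c_i = Σα_j = 8.3 for every i, so G^SO = 3·8.3 = 24.9.
W^SO = (Σα)·G^SO − ½·3·(Σα)² = (3/2)·8.3² = 103.335.
Deadweight loss = W^SO − W^NE = 49.45.

49.45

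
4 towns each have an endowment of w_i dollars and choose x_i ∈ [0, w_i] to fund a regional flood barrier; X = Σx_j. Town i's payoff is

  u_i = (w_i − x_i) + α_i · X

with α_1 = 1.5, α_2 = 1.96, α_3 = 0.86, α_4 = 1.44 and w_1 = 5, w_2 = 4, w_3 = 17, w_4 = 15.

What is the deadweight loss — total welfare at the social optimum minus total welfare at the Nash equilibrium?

∂u_i/∂x_i = α_i − 1, so town i contributes w_i if α_i > 1, else 0.
α_i > 1 for i ∈ {1, 2, 4}; NE contributions (5, 4, 0, 15), X = 24.
W^NE = Σw_i − X^NE + (Σα_i)·X^NE = 41 + 4.76·24 = 155.24.
Planner: ∂(Σu_j)/∂x_i = Σα_j − 1 = 4.76 > 0, so everyone contributes w_i; X^SO = 41, W^SO = 41 + 4.76·41 = 236.16.
Deadweight loss = 80.92.

80.92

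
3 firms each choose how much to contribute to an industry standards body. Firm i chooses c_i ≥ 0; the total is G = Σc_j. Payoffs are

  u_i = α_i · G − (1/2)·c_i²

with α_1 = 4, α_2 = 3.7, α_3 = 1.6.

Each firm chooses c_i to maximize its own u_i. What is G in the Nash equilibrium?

9.3

Firm i's FOC: ∂u_i/∂c_i = α_i − c_i = 0, so c_i* = α_i.
NE contributions = (4, 3.7, 1.6); G = 9.3.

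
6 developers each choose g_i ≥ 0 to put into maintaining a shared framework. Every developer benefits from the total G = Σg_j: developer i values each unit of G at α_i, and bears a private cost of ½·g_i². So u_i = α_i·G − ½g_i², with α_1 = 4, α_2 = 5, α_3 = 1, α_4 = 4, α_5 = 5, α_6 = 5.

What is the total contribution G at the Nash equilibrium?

Developer i's FOC: ∂u_i/∂g_i = α_i − g_i = 0, so g_i* = α_i.
NE contributions = (4, 5, 1, 4, 5, 5); G = 24.

24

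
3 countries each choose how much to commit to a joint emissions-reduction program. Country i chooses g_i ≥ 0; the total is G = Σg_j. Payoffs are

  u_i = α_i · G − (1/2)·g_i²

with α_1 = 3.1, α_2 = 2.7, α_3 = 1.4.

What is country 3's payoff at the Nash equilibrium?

9.1

Country i's FOC: ∂u_i/∂g_i = α_i − g_i = 0, so g_i* = α_i.
NE contributions = (3.1, 2.7, 1.4); G = 7.2.
u_3 = α_3·G − ½·(g_3)² = 1.4·7.2 − ½·1.4² = 9.1.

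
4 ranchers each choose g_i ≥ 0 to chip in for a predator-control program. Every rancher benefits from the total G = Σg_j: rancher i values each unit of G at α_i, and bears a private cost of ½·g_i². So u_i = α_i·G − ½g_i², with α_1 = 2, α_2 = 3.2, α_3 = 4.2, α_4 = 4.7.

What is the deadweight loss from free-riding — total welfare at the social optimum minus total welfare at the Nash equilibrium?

Rancher i's FOC: ∂u_i/∂g_i = α_i − g_i = 0, so g_i* = α_i.
NE contributions = (2, 3.2, 4.2, 4.7); G = 14.1.
W^NE = (Σα)·G − ½Σα_i² = 14.1² − ½·53.97 = 171.825.
Planner sets g_i = Σα_j = 14.1 for every i, so G^SO = 4·14.1 = 56.4.
W^SO = (Σα)·G^SO − ½·4·(Σα)² = (4/2)·14.1² = 397.62.
Deadweight loss = W^SO − W^NE = 225.795.

225.795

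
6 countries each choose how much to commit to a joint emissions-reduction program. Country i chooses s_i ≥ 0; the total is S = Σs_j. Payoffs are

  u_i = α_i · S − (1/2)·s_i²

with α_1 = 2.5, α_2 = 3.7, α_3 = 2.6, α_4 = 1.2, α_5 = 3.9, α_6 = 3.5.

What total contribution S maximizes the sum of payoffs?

Planner FOC: ∂(Σu_j)/∂s_i = (Σα_j) − s_i = 0, so s_i^SO = Σα_j = 17.4 for every i; S^SO = 104.4.

104.4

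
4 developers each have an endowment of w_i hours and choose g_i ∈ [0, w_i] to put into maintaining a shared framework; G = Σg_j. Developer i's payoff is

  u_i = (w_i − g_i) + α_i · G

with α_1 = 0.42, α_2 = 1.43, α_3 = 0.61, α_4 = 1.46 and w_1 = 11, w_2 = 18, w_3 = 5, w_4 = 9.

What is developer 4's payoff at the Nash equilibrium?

∂u_i/∂g_i = α_i − 1, so developer i contributes w_i if α_i > 1, else 0.
α_i > 1 for i ∈ {2, 4}; NE contributions (0, 18, 0, 9), G = 27.
u_4 = (9 − 9) + 1.46·27 = 39.42.

39.42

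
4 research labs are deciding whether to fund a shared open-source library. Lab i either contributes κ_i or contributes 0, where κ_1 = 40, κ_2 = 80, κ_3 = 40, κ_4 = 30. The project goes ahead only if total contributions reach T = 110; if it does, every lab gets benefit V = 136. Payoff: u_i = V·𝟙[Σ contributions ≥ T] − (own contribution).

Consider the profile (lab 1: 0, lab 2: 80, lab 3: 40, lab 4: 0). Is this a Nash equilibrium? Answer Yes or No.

Total = 120 ≥ 110: provided.
Lab 1 (pledges 0, payoff 136): pledging 40 → total 160, payoff 96. No gain.
Lab 2 (pledges 80, payoff 56): dropping to 0 → total 40, payoff 0. No gain.
Lab 3 (pledges 40, payoff 96): dropping to 0 → total 80, payoff 0. No gain.
Lab 4 (pledges 0, payoff 136): pledging 30 → total 150, payoff 106. No gain.

Yes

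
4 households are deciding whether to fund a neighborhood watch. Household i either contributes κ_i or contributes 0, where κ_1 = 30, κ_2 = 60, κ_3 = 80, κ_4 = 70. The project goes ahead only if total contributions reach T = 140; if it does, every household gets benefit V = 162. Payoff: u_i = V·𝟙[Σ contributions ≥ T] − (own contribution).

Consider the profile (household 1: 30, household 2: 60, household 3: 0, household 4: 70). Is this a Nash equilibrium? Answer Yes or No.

Total = 160 ≥ 140: provided.
Household 1 (pledges 30, payoff 132): dropping to 0 → total 130, payoff 0. No gain.
Household 2 (pledges 60, payoff 102): dropping to 0 → total 100, payoff 0. No gain.
Household 3 (pledges 0, payoff 162): pledging 80 → total 240, payoff 82. No gain.
Household 4 (pledges 70, payoff 92): dropping to 0 → total 90, payoff 0. No gain.

Yes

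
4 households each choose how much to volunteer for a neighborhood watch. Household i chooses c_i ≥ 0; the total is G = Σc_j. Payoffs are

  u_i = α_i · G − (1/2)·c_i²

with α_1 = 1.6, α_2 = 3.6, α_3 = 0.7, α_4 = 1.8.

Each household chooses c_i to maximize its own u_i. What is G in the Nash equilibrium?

Household i's FOC: ∂u_i/∂c_i = α_i − c_i = 0, so c_i* = α_i.
NE contributions = (1.6, 3.6, 0.7, 1.8); G = 7.7.

7.7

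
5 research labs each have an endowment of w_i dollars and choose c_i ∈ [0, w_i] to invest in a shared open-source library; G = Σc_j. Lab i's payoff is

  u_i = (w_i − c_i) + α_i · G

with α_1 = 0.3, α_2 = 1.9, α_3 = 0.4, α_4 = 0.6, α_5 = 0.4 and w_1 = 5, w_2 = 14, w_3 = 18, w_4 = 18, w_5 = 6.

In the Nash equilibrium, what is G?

∂u_i/∂c_i = α_i − 1, so lab i contributes w_i if α_i > 1, else 0.
α_i > 1 for i ∈ {2}; NE contributions (0, 14, 0, 0, 0), G = 14.

14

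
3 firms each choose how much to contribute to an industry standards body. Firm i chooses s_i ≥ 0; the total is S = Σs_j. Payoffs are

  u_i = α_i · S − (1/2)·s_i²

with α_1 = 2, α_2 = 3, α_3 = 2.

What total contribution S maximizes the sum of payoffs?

Planner FOC: ∂(Σu_j)/∂s_i = (Σα_j) − s_i = 0, so s_i^SO = Σα_j = 7 for every i; S^SO = 21.

21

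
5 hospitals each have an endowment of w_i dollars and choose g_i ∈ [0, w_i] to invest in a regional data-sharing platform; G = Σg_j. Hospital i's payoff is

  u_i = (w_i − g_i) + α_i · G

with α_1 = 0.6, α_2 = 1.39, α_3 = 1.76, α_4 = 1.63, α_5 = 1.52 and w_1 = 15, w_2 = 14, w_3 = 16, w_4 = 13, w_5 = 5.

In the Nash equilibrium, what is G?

48

∂u_i/∂g_i = α_i − 1, so hospital i contributes w_i if α_i > 1, else 0.
α_i > 1 for i ∈ {2, 3, 4, 5}; NE contributions (0, 14, 16, 13, 5), G = 48.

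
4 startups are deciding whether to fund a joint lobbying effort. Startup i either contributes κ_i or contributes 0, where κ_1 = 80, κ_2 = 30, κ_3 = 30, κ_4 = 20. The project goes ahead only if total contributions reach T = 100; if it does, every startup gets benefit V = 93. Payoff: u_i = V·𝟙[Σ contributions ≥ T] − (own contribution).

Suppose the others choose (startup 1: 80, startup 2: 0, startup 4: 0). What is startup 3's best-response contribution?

Others' total = 80. Contributing 30 brings total to 110 ≥ 100: gain V − κ_3 = 63.
Best response: 30.

30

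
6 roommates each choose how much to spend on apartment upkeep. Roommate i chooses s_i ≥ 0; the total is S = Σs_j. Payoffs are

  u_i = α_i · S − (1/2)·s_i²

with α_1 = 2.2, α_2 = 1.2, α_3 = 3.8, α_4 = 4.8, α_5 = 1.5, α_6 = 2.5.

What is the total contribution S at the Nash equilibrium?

Roommate i's FOC: ∂u_i/∂s_i = α_i − s_i = 0, so s_i* = α_i.
NE contributions = (2.2, 1.2, 3.8, 4.8, 1.5, 2.5); S = 16.

16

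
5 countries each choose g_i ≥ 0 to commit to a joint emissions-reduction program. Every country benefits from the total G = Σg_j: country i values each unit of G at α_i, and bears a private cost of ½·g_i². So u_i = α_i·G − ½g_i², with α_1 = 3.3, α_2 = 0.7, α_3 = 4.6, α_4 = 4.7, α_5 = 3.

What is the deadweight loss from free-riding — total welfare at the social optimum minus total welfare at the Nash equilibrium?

Country i's FOC: ∂u_i/∂g_i = α_i − g_i = 0, so g_i* = α_i.
NE contributions = (3.3, 0.7, 4.6, 4.7, 3); G = 16.3.
W^NE = (Σα)·G − ½Σα_i² = 16.3² − ½·63.63 = 233.875.
Planner sets g_i = Σα_j = 16.3 for every i, so G^SO = 5·16.3 = 81.5.
W^SO = (Σα)·G^SO − ½·5·(Σα)² = (5/2)·16.3² = 664.225.
Deadweight loss = W^SO − W^NE = 430.35.

430.35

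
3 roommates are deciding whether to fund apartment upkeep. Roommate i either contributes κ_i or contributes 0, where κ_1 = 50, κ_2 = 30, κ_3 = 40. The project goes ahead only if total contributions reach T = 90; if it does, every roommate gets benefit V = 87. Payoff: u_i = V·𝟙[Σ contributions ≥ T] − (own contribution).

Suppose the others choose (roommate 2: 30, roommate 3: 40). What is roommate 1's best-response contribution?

Others' total = 70. Contributing 50 brings total to 120 ≥ 90: gain V − κ_1 = 37.
Best response: 50.

50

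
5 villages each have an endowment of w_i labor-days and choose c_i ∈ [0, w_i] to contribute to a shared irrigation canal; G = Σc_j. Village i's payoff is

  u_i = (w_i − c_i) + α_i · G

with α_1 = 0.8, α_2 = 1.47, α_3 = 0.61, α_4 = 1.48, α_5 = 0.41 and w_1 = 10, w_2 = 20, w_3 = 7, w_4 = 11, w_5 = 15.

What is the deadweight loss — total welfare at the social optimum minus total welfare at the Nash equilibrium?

120.64

∂u_i/∂c_i = α_i − 1, so village i contributes w_i if α_i > 1, else 0.
α_i > 1 for i ∈ {2, 4}; NE contributions (0, 20, 0, 11, 0), G = 31.
W^NE = Σw_i − G^NE + (Σα_i)·G^NE = 63 + 3.77·31 = 179.87.
Planner: ∂(Σu_j)/∂c_i = Σα_j − 1 = 3.77 > 0, so everyone contributes w_i; G^SO = 63, W^SO = 63 + 3.77·63 = 300.51.
Deadweight loss = 120.64.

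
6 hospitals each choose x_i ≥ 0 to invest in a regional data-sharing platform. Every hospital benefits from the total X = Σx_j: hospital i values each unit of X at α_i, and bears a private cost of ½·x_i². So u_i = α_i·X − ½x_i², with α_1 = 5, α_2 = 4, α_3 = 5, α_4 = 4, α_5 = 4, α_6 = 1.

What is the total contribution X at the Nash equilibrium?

23

Hospital i's FOC: ∂u_i/∂x_i = α_i − x_i = 0, so x_i* = α_i.
NE contributions = (5, 4, 5, 4, 4, 1); X = 23.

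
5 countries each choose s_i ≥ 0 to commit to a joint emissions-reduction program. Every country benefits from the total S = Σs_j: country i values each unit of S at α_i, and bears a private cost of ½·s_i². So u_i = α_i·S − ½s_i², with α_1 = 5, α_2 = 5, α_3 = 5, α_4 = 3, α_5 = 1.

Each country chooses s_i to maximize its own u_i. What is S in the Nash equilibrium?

19

Country i's FOC: ∂u_i/∂s_i = α_i − s_i = 0, so s_i* = α_i.
NE contributions = (5, 5, 5, 3, 1); S = 19.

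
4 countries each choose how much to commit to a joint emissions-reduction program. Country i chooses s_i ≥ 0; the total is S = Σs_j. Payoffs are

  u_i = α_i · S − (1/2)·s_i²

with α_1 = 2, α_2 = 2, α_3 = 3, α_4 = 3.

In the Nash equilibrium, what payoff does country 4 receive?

Country i's FOC: ∂u_i/∂s_i = α_i − s_i = 0, so s_i* = α_i.
NE contributions = (2, 2, 3, 3); S = 10.
u_4 = α_4·S − ½·(s_4)² = 3·10 − ½·3² = 25.5.

25.5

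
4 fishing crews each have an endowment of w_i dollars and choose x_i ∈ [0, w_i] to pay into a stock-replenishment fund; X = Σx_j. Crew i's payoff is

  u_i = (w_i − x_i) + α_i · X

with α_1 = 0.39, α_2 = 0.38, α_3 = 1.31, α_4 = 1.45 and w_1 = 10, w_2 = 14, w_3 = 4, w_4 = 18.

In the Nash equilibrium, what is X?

22

∂u_i/∂x_i = α_i − 1, so crew i contributes w_i if α_i > 1, else 0.
α_i > 1 for i ∈ {3, 4}; NE contributions (0, 0, 4, 18), X = 22.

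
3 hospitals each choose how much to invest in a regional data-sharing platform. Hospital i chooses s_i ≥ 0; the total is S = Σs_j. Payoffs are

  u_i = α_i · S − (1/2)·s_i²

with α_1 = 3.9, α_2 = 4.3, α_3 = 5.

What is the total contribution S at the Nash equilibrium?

Hospital i's FOC: ∂u_i/∂s_i = α_i − s_i = 0, so s_i* = α_i.
NE contributions = (3.9, 4.3, 5); S = 13.2.

13.2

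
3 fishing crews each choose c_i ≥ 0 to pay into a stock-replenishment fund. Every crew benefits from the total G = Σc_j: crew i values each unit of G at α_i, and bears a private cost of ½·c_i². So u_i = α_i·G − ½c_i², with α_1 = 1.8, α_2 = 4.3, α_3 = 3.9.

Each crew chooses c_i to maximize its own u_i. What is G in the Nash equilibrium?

10

Crew i's FOC: ∂u_i/∂c_i = α_i − c_i = 0, so c_i* = α_i.
NE contributions = (1.8, 4.3, 3.9); G = 10.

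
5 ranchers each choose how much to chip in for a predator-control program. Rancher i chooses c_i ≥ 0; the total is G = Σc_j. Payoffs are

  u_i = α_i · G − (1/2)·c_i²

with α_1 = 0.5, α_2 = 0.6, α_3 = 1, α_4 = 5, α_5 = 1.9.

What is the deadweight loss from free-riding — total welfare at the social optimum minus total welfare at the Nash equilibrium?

136.61

Rancher i's FOC: ∂u_i/∂c_i = α_i − c_i = 0, so c_i* = α_i.
NE contributions = (0.5, 0.6, 1, 5, 1.9); G = 9.
W^NE = (Σα)·G − ½Σα_i² = 9² − ½·30.22 = 65.89.
Planner sets c_i = Σα_j = 9 for every i, so G^SO = 5·9 = 45.
W^SO = (Σα)·G^SO − ½·5·(Σα)² = (5/2)·9² = 202.5.
Deadweight loss = W^SO − W^NE = 136.61.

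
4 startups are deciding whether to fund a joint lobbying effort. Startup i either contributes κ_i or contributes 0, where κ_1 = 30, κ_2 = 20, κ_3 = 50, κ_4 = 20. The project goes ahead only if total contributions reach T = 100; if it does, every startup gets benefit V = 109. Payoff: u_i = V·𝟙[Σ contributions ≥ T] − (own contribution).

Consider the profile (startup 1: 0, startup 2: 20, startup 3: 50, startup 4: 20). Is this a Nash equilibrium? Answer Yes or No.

Total = 90 < 100: not provided.
Startup 1 (pledges 0, payoff 0): pledging 30 → total 120, payoff 79. Profitable deviation.

No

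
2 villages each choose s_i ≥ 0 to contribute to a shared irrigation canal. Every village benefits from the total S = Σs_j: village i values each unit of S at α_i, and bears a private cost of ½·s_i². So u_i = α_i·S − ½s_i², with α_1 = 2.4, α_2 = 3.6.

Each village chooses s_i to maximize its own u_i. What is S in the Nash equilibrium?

Village i's FOC: ∂u_i/∂s_i = α_i − s_i = 0, so s_i* = α_i.
NE contributions = (2.4, 3.6); S = 6.

6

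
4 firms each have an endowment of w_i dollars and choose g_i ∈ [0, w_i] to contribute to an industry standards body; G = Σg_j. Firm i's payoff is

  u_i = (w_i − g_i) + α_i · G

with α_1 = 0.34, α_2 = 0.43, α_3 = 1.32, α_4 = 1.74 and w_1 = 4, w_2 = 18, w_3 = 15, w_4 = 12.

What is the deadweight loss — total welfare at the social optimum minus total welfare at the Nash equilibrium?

62.26

∂u_i/∂g_i = α_i − 1, so firm i contributes w_i if α_i > 1, else 0.
α_i > 1 for i ∈ {3, 4}; NE contributions (0, 0, 15, 12), G = 27.
W^NE = Σw_i − G^NE + (Σα_i)·G^NE = 49 + 2.83·27 = 125.41.
Planner: ∂(Σu_j)/∂g_i = Σα_j − 1 = 2.83 > 0, so everyone contributes w_i; G^SO = 49, W^SO = 49 + 2.83·49 = 187.67.
Deadweight loss = 62.26.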